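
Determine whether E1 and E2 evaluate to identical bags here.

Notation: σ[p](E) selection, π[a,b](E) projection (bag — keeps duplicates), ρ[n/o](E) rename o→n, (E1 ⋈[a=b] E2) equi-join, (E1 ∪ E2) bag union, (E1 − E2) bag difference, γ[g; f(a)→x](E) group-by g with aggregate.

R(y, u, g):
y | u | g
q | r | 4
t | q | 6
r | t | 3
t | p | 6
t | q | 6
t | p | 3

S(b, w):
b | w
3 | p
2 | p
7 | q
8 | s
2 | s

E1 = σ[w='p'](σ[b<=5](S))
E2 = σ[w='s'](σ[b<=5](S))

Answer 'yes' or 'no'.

E1 per-node cardinality:
  S → 5
  σ[b<=5](S) → 3
  σ[w='p'](σ[b<=5](S)) → 2
E2 per-node cardinality:
  S → 5
  σ[b<=5](S) → 3
  σ[w='s'](σ[b<=5](S)) → 1

E1 result:
b | w
2 | p
3 | p
E2 result:
b | w
2 | s
Witness: (3, 'p') appears 1× in E1 but 0× in E2.

no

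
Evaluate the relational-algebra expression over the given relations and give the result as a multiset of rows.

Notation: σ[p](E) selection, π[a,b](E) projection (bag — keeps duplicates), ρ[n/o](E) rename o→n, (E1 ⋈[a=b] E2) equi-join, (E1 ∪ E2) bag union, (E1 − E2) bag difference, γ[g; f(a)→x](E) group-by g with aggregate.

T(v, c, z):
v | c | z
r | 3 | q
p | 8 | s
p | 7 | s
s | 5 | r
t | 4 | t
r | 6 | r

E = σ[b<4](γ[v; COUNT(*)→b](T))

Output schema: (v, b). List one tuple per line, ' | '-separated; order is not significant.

Stepwise |·|:
  T → 6
  γ[v; COUNT(*)→b](T) → 4
  σ[b<4](γ[v; COUNT(*)→b](T)) → 4

== RESULT ==
v | b
p | 2
r | 2
s | 1
t | 1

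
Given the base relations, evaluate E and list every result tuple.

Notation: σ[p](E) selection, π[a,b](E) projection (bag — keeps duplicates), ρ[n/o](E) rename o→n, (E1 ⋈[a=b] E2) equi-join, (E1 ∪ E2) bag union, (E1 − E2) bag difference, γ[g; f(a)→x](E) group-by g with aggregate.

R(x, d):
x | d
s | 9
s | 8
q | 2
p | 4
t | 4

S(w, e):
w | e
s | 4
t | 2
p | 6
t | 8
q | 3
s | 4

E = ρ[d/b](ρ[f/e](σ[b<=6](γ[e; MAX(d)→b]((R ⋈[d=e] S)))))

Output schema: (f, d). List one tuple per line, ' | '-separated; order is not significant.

Stepwise |·|:
  R → 5
  S → 6
  (R ⋈[d=e] S) → 6
  γ[e; MAX(d)→b]((R ⋈[d=e] S)) → 3
  σ[b<=6](γ[e; MAX(d)→b]((R ⋈[d=e] S))) → 2
  ρ[f/e](σ[b<=6](γ[e; MAX(d)→b]((R ⋈[d=e] S)))) → 2
  ρ[d/b](ρ[f/e](σ[b<=6](γ[e; MAX(d)→b]((R ⋈[d=e] S))))) → 2

== RESULT ==
f | d
2 | 2
4 | 4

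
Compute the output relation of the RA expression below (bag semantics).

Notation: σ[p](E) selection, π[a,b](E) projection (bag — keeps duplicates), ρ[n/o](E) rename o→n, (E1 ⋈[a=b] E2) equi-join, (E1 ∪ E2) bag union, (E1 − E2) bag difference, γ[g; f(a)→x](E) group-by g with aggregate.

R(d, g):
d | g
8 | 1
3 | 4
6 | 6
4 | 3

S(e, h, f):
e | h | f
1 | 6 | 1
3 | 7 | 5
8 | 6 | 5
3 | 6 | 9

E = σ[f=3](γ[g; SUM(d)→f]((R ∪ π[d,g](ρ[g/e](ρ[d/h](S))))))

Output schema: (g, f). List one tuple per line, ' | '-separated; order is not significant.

Stepwise |·|:
  R → 4
  S → 4
  ρ[d/h](S) → 4
  ρ[g/e](ρ[d/h](S)) → 4
  π[d,g](ρ[g/e](ρ[d/h](S))) → 4
  (R ∪ π[d,g](ρ[g/e](ρ[d/h](S)))) → 8
  γ[g; SUM(d)→f]((R ∪ π[d,g](ρ[g/e](ρ[d/h](S))))) → 5
  σ[f=3](γ[g; SUM(d)→f]((R ∪ π[d,g](ρ[g/e](ρ[d/h](S)))))) → 1

== RESULT ==
g | f
4 | 3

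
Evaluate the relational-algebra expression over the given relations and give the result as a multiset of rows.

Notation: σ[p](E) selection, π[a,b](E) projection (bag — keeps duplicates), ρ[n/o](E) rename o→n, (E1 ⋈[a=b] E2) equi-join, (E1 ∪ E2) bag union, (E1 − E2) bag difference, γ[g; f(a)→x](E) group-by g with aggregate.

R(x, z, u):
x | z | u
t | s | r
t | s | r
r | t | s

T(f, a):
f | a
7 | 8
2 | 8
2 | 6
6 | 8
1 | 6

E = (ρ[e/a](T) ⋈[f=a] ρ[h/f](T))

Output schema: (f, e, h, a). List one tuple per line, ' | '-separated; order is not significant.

Stepwise |·|:
  T → 5
  ρ[e/a](T) → 5
  T → 5
  ρ[h/f](T) → 5
  (ρ[e/a](T) ⋈[f=a] ρ[h/f](T)) → 2

== RESULT ==
f | e | h | a
6 | 8 | 1 | 6
6 | 8 | 2 | 6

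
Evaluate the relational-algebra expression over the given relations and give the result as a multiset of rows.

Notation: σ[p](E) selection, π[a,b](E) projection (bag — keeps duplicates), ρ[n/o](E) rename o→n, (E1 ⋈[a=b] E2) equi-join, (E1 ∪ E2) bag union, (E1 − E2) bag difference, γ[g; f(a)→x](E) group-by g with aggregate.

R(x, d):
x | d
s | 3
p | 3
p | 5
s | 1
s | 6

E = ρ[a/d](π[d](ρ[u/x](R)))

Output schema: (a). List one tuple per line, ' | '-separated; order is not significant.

Subexpression sizes:
  R → 5
  ρ[u/x](R) → 5
  π[d](ρ[u/x](R)) → 5
  ρ[a/d](π[d](ρ[u/x](R))) → 5

== RESULT ==
a
1
3
3
5
6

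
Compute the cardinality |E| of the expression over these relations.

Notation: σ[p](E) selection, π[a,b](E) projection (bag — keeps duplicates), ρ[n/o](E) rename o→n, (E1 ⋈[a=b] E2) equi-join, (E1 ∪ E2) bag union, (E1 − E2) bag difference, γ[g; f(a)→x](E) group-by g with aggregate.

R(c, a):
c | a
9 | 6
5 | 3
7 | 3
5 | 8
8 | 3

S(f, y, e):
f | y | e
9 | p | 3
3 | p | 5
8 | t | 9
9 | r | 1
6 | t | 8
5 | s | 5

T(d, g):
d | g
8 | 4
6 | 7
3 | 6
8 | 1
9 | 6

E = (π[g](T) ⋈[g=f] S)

Subexpression sizes:
  T → 5
  π[g](T) → 5
  S → 6
  (π[g](T) ⋈[g=f] S) → 2

|E| = 2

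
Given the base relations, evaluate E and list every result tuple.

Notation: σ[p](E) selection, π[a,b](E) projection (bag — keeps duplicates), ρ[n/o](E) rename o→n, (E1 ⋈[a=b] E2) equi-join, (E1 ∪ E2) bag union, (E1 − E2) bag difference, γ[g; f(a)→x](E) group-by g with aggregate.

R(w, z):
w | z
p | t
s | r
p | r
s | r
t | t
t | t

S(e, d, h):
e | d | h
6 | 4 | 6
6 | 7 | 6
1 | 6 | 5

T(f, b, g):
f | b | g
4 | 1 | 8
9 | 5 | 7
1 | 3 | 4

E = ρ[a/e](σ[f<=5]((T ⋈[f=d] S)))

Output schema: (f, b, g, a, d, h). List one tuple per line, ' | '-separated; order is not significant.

Stepwise |·|:
  T → 3
  S → 3
  (T ⋈[f=d] S) → 1
  σ[f<=5]((T ⋈[f=d] S)) → 1
  ρ[a/e](σ[f<=5]((T ⋈[f=d] S))) → 1

== RESULT ==
f | b | g | a | d | h
4 | 1 | 8 | 6 | 4 | 6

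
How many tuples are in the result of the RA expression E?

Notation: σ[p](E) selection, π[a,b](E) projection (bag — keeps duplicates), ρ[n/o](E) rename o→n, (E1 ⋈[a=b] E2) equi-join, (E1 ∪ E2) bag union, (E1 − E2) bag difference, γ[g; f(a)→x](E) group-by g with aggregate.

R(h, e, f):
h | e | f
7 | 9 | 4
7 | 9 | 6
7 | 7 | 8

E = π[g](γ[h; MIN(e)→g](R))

Stepwise |·|:
  R → 3
  γ[h; MIN(e)→g](R) → 1
  π[g](γ[h; MIN(e)→g](R)) → 1

|E| = 1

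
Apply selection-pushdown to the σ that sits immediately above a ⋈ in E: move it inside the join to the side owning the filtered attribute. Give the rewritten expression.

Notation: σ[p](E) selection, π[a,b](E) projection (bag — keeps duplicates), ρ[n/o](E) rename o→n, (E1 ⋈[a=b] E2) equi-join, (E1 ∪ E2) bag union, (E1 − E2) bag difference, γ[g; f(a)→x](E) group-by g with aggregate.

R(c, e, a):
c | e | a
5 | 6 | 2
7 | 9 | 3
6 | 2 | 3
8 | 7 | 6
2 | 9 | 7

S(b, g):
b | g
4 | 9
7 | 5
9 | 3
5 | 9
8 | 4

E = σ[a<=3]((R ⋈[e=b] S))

σ filters on a, owned by the left side.
E' = (σ[a<=3](R) ⋈[e=b] S)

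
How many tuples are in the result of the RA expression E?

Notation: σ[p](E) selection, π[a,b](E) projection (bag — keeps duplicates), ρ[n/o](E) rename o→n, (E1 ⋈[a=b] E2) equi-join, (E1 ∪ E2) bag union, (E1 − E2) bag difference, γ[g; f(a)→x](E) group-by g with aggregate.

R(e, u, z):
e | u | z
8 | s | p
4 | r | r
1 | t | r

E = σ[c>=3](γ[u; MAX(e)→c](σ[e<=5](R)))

Stepwise |·|:
  R → 3
  σ[e<=5](R) → 2
  γ[u; MAX(e)→c](σ[e<=5](R)) → 2
  σ[c>=3](γ[u; MAX(e)→c](σ[e<=5](R))) → 1

|E| = 1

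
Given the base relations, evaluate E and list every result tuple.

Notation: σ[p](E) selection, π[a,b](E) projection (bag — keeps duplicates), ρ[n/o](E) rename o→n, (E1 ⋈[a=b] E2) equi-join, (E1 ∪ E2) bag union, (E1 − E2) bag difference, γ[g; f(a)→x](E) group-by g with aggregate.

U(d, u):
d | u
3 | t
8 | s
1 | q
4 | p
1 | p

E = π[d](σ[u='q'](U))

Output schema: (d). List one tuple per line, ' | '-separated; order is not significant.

Row counts bottom-up:
  U → 5
  σ[u='q'](U) → 1
  π[d](σ[u='q'](U)) → 1

== RESULT ==
d
1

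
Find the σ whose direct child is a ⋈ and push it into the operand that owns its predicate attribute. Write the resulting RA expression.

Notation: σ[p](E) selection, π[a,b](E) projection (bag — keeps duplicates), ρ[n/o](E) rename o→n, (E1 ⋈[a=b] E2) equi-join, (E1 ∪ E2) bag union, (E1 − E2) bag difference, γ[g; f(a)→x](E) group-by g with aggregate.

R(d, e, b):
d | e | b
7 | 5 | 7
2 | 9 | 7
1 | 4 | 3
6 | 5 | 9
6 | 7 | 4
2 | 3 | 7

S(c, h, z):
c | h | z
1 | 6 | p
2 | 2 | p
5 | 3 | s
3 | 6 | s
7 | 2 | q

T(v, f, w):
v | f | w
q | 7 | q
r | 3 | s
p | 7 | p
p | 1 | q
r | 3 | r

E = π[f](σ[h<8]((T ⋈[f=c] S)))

σ filters on h, owned by the right side.
E' = π[f]((T ⋈[f=c] σ[h<8](S)))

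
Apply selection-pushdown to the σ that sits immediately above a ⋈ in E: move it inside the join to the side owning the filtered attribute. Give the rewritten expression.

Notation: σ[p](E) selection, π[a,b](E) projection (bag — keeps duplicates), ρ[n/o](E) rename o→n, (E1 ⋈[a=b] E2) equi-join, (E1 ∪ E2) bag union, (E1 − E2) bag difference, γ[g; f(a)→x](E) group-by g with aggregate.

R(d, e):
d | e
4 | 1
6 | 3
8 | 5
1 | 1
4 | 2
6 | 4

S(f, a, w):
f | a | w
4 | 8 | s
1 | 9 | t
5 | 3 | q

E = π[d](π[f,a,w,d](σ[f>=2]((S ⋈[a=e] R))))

σ filters on f, owned by the left side.
E' = π[d](π[f,a,w,d]((σ[f>=2](S) ⋈[a=e] R)))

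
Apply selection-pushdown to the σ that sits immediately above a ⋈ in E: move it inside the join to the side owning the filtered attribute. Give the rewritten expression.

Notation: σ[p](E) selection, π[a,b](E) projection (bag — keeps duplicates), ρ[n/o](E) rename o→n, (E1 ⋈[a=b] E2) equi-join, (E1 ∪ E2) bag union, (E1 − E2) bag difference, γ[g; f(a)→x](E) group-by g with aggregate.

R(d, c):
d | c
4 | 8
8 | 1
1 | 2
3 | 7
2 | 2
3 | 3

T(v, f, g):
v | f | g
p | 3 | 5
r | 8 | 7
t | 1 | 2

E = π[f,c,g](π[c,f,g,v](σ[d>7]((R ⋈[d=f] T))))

σ filters on d, owned by the left side.
E' = π[f,c,g](π[c,f,g,v]((σ[d>7](R) ⋈[d=f] T)))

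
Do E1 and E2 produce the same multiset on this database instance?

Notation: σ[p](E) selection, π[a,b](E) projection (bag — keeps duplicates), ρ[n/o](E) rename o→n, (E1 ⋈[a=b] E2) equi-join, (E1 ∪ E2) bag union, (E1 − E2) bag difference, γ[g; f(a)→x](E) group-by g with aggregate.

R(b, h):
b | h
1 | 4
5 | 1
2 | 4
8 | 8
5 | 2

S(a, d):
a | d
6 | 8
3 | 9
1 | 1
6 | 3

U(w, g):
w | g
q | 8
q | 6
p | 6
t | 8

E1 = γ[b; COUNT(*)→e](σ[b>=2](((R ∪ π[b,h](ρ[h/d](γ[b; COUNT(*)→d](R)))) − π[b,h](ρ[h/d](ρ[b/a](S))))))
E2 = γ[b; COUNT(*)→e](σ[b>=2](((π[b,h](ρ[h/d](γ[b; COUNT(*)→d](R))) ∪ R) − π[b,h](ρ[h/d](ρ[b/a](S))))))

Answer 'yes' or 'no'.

E1 per-node cardinality:
  R → 5
  R → 5
  γ[b; COUNT(*)→d](R) → 4
  ρ[h/d](γ[b; COUNT(*)→d](R)) → 4
  π[b,h](ρ[h/d](γ[b; COUNT(*)→d](R))) → 4
  (R ∪ π[b,h](ρ[h/d](γ[b; COUNT(*)→d](R)))) → 9
  S → 4
  ρ[b/a](S) → 4
  ρ[h/d](ρ[b/a](S)) → 4
  π[b,h](ρ[h/d](ρ[b/a](S))) → 4
  ((R ∪ π[b,h](ρ[h/d](γ[b; COUNT(*)→d](R)))) − π[b,h](ρ[h/d](ρ[b/a](S)))) → 8
  σ[b>=2](((R ∪ π[b,h](ρ[h/d](γ[b; COUNT(*)→d](R)))) − π[b,h](ρ[h/d](ρ[b/a](S))))) → 7
  γ[b; COUNT(*)→e](σ[b>=2](((R ∪ π[b,h](ρ[h/d](γ[b; COUNT(*)→d](R)))) − π[b,h](ρ[h/d](ρ[b/a](S)))))) → 3
E2 per-node cardinality:
  R → 5
  γ[b; COUNT(*)→d](R) → 4
  ρ[h/d](γ[b; COUNT(*)→d](R)) → 4
  π[b,h](ρ[h/d](γ[b; COUNT(*)→d](R))) → 4
  R → 5
  (π[b,h](ρ[h/d](γ[b; COUNT(*)→d](R))) ∪ R) → 9
  S → 4
  ρ[b/a](S) → 4
  ρ[h/d](ρ[b/a](S)) → 4
  π[b,h](ρ[h/d](ρ[b/a](S))) → 4
  ((π[b,h](ρ[h/d](γ[b; COUNT(*)→d](R))) ∪ R) − π[b,h](ρ[h/d](ρ[b/a](S)))) → 8
  σ[b>=2](((π[b,h](ρ[h/d](γ[b; COUNT(*)→d](R))) ∪ R) − π[b,h](ρ[h/d](ρ[b/a](S))))) → 7
  γ[b; COUNT(*)→e](σ[b>=2](((π[b,h](ρ[h/d](γ[b; COUNT(*)→d](R))) ∪ R) − π[b,h](ρ[h/d](ρ[b/a](S)))))) → 3

E1 and E2 produce the same multiset:
b | e
2 | 2
5 | 3
8 | 2

yes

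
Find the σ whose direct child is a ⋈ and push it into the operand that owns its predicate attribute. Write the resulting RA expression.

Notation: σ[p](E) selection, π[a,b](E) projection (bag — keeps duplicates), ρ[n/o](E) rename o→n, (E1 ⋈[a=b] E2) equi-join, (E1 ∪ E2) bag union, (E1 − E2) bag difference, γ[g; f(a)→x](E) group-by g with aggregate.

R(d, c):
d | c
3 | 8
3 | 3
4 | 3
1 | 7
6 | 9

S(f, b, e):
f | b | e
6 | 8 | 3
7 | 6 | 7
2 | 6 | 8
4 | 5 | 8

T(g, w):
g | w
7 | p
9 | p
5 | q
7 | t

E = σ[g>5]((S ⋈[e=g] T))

σ filters on g, owned by the right side.
E' = (S ⋈[e=g] σ[g>5](T))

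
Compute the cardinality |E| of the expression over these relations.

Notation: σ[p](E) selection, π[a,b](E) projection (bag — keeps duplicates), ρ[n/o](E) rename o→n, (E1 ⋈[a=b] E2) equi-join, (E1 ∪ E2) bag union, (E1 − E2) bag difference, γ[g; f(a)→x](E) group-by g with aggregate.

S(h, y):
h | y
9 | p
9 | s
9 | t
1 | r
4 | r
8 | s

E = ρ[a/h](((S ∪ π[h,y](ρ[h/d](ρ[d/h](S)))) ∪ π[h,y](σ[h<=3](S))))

Stepwise |·|:
  S → 6
  S → 6
  ρ[d/h](S) → 6
  ρ[h/d](ρ[d/h](S)) → 6
  π[h,y](ρ[h/d](ρ[d/h](S))) → 6
  (S ∪ π[h,y](ρ[h/d](ρ[d/h](S)))) → 12
  S → 6
  σ[h<=3](S) → 1
  π[h,y](σ[h<=3](S)) → 1
  ((S ∪ π[h,y](ρ[h/d](ρ[d/h](S)))) ∪ π[h,y](σ[h<=3](S))) → 13
  ρ[a/h](((S ∪ π[h,y](ρ[h/d](ρ[d/h](S)))) ∪ π[h,y](σ[h<=3](S)))) → 13

|E| = 13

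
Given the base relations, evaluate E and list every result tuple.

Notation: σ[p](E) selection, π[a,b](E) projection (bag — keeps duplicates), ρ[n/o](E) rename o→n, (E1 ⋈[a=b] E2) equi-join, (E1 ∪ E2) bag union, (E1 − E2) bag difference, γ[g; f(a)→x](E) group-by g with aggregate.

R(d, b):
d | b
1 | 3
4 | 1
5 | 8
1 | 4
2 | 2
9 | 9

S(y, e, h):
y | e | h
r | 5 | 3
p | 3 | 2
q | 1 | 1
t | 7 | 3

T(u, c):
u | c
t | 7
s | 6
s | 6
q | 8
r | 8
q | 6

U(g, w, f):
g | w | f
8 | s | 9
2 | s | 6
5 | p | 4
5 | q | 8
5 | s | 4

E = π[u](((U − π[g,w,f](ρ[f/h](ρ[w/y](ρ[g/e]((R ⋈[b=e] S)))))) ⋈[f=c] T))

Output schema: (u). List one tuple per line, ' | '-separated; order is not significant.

Row counts bottom-up:
  U → 5
  R → 6
  S → 4
  (R ⋈[b=e] S) → 2
  ρ[g/e]((R ⋈[b=e] S)) → 2
  ρ[w/y](ρ[g/e]((R ⋈[b=e] S))) → 2
  ρ[f/h](ρ[w/y](ρ[g/e]((R ⋈[b=e] S)))) → 2
  π[g,w,f](ρ[f/h](ρ[w/y](ρ[g/e]((R ⋈[b=e] S))))) → 2
  (U − π[g,w,f](ρ[f/h](ρ[w/y](ρ[g/e]((R ⋈[b=e] S)))))) → 5
  T → 6
  ((U − π[g,w,f](ρ[f/h](ρ[w/y](ρ[g/e]((R ⋈[b=e] S)))))) ⋈[f=c] T) → 5
  π[u](((U − π[g,w,f](ρ[f/h](ρ[w/y](ρ[g/e]((R ⋈[b=e] S)))))) ⋈[f=c] T)) → 5

== RESULT ==
u
q
q
r
s
s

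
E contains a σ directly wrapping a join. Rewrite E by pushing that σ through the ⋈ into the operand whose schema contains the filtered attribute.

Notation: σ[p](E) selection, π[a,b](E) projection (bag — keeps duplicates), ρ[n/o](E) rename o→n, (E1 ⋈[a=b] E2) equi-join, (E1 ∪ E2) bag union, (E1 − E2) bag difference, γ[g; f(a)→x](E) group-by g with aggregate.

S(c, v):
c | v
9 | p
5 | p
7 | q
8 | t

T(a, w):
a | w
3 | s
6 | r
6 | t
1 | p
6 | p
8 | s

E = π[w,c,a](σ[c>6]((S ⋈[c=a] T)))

σ filters on c, owned by the left side.
E' = π[w,c,a]((σ[c>6](S) ⋈[c=a] T))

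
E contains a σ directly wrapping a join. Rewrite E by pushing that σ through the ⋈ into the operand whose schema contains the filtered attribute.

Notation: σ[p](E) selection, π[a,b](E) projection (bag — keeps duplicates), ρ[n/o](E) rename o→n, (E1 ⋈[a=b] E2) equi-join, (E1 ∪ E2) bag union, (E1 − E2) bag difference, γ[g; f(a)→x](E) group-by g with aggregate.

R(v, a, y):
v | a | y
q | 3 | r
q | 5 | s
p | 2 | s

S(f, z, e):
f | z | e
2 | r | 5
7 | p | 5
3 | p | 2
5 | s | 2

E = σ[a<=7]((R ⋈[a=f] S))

σ filters on a, owned by the left side.
E' = (σ[a<=7](R) ⋈[a=f] S)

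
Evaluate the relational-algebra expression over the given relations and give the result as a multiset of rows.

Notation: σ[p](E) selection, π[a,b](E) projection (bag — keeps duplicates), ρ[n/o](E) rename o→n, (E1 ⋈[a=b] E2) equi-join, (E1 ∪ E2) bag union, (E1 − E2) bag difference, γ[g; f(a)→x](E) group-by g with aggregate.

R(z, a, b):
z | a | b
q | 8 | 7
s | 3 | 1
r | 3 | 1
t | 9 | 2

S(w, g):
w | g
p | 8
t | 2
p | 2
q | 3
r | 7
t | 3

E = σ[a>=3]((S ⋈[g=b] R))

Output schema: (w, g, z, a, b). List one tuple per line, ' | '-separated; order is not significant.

Per-node cardinality:
  S → 6
  R → 4
  (S ⋈[g=b] R) → 3
  σ[a>=3]((S ⋈[g=b] R)) → 3

== RESULT ==
w | g | z | a | b
p | 2 | t | 9 | 2
r | 7 | q | 8 | 7
t | 2 | t | 9 | 2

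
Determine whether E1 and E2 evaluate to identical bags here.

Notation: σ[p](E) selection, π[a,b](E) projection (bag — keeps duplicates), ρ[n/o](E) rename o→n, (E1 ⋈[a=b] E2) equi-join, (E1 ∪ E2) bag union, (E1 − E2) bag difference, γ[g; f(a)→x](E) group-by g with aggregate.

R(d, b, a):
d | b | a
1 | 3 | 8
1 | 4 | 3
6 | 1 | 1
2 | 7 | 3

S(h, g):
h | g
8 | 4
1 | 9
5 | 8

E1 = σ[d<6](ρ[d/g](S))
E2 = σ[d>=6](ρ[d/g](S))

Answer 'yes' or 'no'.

E1 stepwise |·|:
  S → 3
  ρ[d/g](S) → 3
  σ[d<6](ρ[d/g](S)) → 1
E2 stepwise |·|:
  S → 3
  ρ[d/g](S) → 3
  σ[d>=6](ρ[d/g](S)) → 2

E1 result:
h | d
8 | 4
E2 result:
h | d
1 | 9
5 | 8
Witness: (8, 4) appears 1× in E1 but 0× in E2.

no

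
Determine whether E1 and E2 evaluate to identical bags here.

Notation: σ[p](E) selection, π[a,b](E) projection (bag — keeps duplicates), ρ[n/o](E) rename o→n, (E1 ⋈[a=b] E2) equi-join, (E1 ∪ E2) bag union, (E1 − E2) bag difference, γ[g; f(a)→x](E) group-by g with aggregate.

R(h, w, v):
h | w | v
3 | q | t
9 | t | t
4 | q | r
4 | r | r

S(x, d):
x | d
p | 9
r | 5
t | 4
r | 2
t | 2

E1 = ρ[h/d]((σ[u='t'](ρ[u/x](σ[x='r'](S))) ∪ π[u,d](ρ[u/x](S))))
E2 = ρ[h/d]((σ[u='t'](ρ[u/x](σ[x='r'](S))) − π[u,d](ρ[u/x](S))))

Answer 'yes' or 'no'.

E1 stepwise |·|:
  S → 5
  σ[x='r'](S) → 2
  ρ[u/x](σ[x='r'](S)) → 2
  σ[u='t'](ρ[u/x](σ[x='r'](S))) → 0
  S → 5
  ρ[u/x](S) → 5
  π[u,d](ρ[u/x](S)) → 5
  (σ[u='t'](ρ[u/x](σ[x='r'](S))) ∪ π[u,d](ρ[u/x](S))) → 5
  ρ[h/d]((σ[u='t'](ρ[u/x](σ[x='r'](S))) ∪ π[u,d](ρ[u/x](S)))) → 5
E2 stepwise |·|:
  S → 5
  σ[x='r'](S) → 2
  ρ[u/x](σ[x='r'](S)) → 2
  σ[u='t'](ρ[u/x](σ[x='r'](S))) → 0
  S → 5
  ρ[u/x](S) → 5
  π[u,d](ρ[u/x](S)) → 5
  (σ[u='t'](ρ[u/x](σ[x='r'](S))) − π[u,d](ρ[u/x](S))) → 0
  ρ[h/d]((σ[u='t'](ρ[u/x](σ[x='r'](S))) − π[u,d](ρ[u/x](S)))) → 0

E1 result:
u | h
p | 9
r | 2
r | 5
t | 2
t | 4
E2 result:
u | h
(0 rows)
Witness: ('r', 2) appears 1× in E1 but 0× in E2.

no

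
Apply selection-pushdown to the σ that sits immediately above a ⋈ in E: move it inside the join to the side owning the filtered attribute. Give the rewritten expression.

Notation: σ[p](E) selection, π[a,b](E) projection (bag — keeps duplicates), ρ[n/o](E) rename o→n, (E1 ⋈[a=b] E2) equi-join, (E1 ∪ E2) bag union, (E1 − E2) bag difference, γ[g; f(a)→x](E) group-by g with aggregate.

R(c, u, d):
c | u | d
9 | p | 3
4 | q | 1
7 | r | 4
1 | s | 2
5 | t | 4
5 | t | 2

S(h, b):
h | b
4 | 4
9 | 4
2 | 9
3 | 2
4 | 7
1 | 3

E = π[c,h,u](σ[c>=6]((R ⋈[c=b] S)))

σ filters on c, owned by the left side.
E' = π[c,h,u]((σ[c>=6](R) ⋈[c=b] S))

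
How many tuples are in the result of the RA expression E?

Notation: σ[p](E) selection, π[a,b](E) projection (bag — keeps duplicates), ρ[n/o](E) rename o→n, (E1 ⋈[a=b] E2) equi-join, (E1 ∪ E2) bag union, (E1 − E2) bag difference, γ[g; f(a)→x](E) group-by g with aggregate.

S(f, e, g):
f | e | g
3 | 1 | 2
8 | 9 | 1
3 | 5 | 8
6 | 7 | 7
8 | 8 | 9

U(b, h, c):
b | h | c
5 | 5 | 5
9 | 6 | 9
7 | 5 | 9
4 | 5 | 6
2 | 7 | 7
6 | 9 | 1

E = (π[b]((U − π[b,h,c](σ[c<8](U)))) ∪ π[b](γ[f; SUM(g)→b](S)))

Subexpression sizes:
  U → 6
  U → 6
  σ[c<8](U) → 4
  π[b,h,c](σ[c<8](U)) → 4
  (U − π[b,h,c](σ[c<8](U))) → 2
  π[b]((U − π[b,h,c](σ[c<8](U)))) → 2
  S → 5
  γ[f; SUM(g)→b](S) → 3
  π[b](γ[f; SUM(g)→b](S)) → 3
  (π[b]((U − π[b,h,c](σ[c<8](U)))) ∪ π[b](γ[f; SUM(g)→b](S))) → 5

|E| = 5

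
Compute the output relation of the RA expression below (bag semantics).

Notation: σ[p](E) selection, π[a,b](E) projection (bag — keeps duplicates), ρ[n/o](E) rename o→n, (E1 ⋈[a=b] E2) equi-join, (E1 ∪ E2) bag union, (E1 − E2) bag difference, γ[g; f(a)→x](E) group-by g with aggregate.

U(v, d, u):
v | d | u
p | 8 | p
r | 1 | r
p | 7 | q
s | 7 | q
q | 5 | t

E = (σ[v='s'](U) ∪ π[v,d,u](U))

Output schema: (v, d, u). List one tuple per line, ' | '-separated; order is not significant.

Row counts bottom-up:
  U → 5
  σ[v='s'](U) → 1
  U → 5
  π[v,d,u](U) → 5
  (σ[v='s'](U) ∪ π[v,d,u](U)) → 6

== RESULT ==
v | d | u
p | 7 | q
p | 8 | p
q | 5 | t
r | 1 | r
s | 7 | q
s | 7 | q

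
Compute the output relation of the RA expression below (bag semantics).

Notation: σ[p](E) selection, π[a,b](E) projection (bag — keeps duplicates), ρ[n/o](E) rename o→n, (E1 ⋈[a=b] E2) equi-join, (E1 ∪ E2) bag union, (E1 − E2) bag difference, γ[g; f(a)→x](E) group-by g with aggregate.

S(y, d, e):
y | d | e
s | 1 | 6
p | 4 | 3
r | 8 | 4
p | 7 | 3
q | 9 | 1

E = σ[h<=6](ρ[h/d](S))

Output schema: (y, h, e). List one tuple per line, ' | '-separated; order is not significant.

Stepwise |·|:
  S → 5
  ρ[h/d](S) → 5
  σ[h<=6](ρ[h/d](S)) → 2

== RESULT ==
y | h | e
p | 4 | 3
s | 1 | 6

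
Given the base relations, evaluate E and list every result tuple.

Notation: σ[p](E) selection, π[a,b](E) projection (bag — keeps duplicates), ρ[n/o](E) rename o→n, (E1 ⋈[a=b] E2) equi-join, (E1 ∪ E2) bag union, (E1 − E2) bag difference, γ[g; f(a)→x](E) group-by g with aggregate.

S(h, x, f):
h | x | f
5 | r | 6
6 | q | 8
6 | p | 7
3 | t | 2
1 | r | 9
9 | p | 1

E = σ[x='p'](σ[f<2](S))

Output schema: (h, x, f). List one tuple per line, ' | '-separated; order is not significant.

Per-node cardinality:
  S → 6
  σ[f<2](S) → 1
  σ[x='p'](σ[f<2](S)) → 1

== RESULT ==
h | x | f
9 | p | 1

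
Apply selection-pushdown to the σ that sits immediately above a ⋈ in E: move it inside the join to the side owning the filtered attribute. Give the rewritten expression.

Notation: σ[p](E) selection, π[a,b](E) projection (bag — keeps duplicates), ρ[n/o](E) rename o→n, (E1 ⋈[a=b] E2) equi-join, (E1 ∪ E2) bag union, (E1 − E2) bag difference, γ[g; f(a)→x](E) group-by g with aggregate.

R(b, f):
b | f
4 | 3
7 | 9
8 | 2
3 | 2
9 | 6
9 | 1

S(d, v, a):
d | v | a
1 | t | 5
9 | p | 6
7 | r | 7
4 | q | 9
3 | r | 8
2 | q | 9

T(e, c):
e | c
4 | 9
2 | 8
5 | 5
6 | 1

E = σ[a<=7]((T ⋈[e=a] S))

σ filters on a, owned by the right side.
E' = (T ⋈[e=a] σ[a<=7](S))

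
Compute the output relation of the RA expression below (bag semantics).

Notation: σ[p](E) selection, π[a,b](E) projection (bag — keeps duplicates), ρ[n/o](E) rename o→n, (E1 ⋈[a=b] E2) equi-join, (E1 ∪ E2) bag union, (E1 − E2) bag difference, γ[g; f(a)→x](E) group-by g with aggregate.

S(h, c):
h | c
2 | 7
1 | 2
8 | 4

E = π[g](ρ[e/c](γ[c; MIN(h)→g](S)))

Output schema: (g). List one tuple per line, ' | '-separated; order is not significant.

Stepwise |·|:
  S → 3
  γ[c; MIN(h)→g](S) → 3
  ρ[e/c](γ[c; MIN(h)→g](S)) → 3
  π[g](ρ[e/c](γ[c; MIN(h)→g](S))) → 3

== RESULT ==
g
1
2
8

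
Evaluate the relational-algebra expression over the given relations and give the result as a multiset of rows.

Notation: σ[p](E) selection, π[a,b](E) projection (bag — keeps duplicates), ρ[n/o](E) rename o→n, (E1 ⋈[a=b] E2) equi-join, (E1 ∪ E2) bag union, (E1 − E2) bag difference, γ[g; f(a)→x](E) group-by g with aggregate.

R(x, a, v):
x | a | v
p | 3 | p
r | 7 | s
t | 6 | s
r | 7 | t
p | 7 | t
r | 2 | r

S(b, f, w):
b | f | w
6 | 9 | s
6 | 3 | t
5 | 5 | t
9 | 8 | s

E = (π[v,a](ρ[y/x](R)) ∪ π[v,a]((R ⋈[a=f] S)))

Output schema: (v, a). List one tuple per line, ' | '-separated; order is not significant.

Stepwise |·|:
  R → 6
  ρ[y/x](R) → 6
  π[v,a](ρ[y/x](R)) → 6
  R → 6
  S → 4
  (R ⋈[a=f] S) → 1
  π[v,a]((R ⋈[a=f] S)) → 1
  (π[v,a](ρ[y/x](R)) ∪ π[v,a]((R ⋈[a=f] S))) → 7

== RESULT ==
v | a
p | 3
p | 3
r | 2
s | 6
s | 7
t | 7
t | 7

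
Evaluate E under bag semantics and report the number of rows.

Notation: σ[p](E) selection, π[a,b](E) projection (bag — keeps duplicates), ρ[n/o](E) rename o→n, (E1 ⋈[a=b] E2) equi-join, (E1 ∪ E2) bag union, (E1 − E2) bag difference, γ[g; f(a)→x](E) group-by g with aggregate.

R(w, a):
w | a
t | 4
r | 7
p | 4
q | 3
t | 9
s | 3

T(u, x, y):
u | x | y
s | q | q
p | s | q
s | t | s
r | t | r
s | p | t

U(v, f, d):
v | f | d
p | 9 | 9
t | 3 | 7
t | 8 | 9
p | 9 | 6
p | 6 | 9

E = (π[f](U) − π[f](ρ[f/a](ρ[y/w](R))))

Row counts bottom-up:
  U → 5
  π[f](U) → 5
  R → 6
  ρ[y/w](R) → 6
  ρ[f/a](ρ[y/w](R)) → 6
  π[f](ρ[f/a](ρ[y/w](R))) → 6
  (π[f](U) − π[f](ρ[f/a](ρ[y/w](R)))) → 3

|E| = 3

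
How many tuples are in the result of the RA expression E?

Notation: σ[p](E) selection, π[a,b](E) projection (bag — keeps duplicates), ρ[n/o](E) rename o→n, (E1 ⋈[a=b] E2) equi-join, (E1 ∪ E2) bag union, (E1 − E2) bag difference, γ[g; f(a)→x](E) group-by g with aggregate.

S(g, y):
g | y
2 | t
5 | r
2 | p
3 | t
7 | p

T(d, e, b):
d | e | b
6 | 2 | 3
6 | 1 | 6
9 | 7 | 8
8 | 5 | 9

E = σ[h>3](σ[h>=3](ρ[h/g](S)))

Stepwise |·|:
  S → 5
  ρ[h/g](S) → 5
  σ[h>=3](ρ[h/g](S)) → 3
  σ[h>3](σ[h>=3](ρ[h/g](S))) → 2

|E| = 2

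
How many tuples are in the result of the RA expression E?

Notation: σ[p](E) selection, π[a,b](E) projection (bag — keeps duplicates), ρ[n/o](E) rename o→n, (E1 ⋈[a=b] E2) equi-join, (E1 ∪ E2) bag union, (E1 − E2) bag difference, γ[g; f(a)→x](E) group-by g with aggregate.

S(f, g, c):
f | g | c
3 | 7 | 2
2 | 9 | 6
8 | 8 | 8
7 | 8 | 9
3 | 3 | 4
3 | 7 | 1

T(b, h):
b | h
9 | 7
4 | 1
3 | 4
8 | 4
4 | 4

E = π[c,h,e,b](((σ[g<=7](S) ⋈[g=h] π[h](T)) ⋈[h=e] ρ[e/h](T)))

Subexpression sizes:
  S → 6
  σ[g<=7](S) → 3
  T → 5
  π[h](T) → 5
  (σ[g<=7](S) ⋈[g=h] π[h](T)) → 2
  T → 5
  ρ[e/h](T) → 5
  ((σ[g<=7](S) ⋈[g=h] π[h](T)) ⋈[h=e] ρ[e/h](T)) → 2
  π[c,h,e,b](((σ[g<=7](S) ⋈[g=h] π[h](T)) ⋈[h=e] ρ[e/h](T))) → 2

|E| = 2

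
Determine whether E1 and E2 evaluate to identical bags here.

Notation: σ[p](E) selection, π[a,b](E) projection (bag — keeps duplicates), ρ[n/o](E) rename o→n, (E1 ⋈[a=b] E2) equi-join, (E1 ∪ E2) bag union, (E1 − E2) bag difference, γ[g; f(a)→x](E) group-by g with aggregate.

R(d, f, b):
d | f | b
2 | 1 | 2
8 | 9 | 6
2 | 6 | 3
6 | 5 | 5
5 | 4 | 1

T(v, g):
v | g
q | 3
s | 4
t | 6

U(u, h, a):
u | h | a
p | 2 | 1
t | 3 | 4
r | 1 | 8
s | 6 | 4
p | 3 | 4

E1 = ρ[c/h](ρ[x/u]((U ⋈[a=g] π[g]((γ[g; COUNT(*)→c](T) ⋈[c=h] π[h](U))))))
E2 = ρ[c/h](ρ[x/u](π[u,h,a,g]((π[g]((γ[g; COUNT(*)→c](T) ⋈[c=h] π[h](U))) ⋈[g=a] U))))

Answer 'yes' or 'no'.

E1 row counts bottom-up:
  U → 5
  T → 3
  γ[g; COUNT(*)→c](T) → 3
  U → 5
  π[h](U) → 5
  (γ[g; COUNT(*)→c](T) ⋈[c=h] π[h](U)) → 3
  π[g]((γ[g; COUNT(*)→c](T) ⋈[c=h] π[h](U))) → 3
  (U ⋈[a=g] π[g]((γ[g; COUNT(*)→c](T) ⋈[c=h] π[h](U)))) → 3
  ρ[x/u]((U ⋈[a=g] π[g]((γ[g; COUNT(*)→c](T) ⋈[c=h] π[h](U))))) → 3
  ρ[c/h](ρ[x/u]((U ⋈[a=g] π[g]((γ[g; COUNT(*)→c](T) ⋈[c=h] π[h](U)))))) → 3
E2 row counts bottom-up:
  T → 3
  γ[g; COUNT(*)→c](T) → 3
  U → 5
  π[h](U) → 5
  (γ[g; COUNT(*)→c](T) ⋈[c=h] π[h](U)) → 3
  π[g]((γ[g; COUNT(*)→c](T) ⋈[c=h] π[h](U))) → 3
  U → 5
  (π[g]((γ[g; COUNT(*)→c](T) ⋈[c=h] π[h](U))) ⋈[g=a] U) → 3
  π[u,h,a,g]((π[g]((γ[g; COUNT(*)→c](T) ⋈[c=h] π[h](U))) ⋈[g=a] U)) → 3
  ρ[x/u](π[u,h,a,g]((π[g]((γ[g; COUNT(*)→c](T) ⋈[c=h] π[h](U))) ⋈[g=a] U))) → 3
  ρ[c/h](ρ[x/u](π[u,h,a,g]((π[g]((γ[g; COUNT(*)→c](T) ⋈[c=h] π[h](U))) ⋈[g=a] U)))) → 3

E1 and E2 produce the same multiset:
x | c | a | g
p | 3 | 4 | 4
s | 6 | 4 | 4
t | 3 | 4 | 4

yes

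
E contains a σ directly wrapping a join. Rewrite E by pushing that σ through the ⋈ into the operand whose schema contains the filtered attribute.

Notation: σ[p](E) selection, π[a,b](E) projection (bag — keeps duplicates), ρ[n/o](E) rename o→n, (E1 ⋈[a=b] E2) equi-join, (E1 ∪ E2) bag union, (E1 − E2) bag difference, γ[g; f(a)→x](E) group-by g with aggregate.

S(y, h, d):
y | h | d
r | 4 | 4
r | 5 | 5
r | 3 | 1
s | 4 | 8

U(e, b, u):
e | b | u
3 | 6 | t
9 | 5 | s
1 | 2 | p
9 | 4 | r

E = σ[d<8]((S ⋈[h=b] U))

σ filters on d, owned by the left side.
E' = (σ[d<8](S) ⋈[h=b] U)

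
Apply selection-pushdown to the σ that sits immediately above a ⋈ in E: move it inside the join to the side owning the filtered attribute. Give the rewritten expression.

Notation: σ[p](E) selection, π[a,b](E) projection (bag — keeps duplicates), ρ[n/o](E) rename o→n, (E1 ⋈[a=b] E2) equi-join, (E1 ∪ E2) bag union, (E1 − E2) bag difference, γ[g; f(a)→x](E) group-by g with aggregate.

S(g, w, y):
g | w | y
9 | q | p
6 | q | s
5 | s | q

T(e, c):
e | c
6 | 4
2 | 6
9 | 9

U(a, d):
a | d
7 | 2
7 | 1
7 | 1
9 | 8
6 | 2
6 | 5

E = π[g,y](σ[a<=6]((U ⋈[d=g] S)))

σ filters on a, owned by the left side.
E' = π[g,y]((σ[a<=6](U) ⋈[d=g] S))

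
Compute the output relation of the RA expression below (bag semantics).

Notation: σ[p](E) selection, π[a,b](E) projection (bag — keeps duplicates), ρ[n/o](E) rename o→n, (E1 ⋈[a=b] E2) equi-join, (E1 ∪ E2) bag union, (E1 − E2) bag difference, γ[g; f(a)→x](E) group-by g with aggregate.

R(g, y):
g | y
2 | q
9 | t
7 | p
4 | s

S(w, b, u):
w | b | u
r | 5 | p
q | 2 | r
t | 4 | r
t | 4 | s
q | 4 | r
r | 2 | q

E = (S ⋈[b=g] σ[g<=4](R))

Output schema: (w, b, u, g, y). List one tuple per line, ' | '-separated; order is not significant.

Row counts bottom-up:
  S → 6
  R → 4
  σ[g<=4](R) → 2
  (S ⋈[b=g] σ[g<=4](R)) → 5

== RESULT ==
w | b | u | g | y
q | 2 | r | 2 | q
q | 4 | r | 4 | s
r | 2 | q | 2 | q
t | 4 | r | 4 | s
t | 4 | s | 4 | s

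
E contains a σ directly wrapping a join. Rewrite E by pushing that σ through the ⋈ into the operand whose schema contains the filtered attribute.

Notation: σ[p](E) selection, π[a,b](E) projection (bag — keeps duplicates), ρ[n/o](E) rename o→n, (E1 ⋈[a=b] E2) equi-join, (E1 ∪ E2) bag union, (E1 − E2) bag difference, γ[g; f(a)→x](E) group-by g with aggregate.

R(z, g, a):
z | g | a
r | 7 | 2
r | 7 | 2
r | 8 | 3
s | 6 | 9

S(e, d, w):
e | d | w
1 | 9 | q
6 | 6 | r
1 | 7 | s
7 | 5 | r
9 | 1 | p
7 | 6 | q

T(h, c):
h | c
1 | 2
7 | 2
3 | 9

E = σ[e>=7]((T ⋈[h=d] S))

σ filters on e, owned by the right side.
E' = (T ⋈[h=d] σ[e>=7](S))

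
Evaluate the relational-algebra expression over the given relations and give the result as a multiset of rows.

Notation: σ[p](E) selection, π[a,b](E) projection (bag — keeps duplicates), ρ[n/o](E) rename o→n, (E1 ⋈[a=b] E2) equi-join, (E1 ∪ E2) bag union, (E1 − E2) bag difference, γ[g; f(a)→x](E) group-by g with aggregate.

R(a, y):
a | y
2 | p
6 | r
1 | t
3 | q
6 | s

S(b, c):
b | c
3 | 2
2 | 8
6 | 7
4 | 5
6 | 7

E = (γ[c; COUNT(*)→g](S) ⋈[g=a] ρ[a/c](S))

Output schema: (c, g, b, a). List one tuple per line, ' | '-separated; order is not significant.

Stepwise |·|:
  S → 5
  γ[c; COUNT(*)→g](S) → 4
  S → 5
  ρ[a/c](S) → 5
  (γ[c; COUNT(*)→g](S) ⋈[g=a] ρ[a/c](S)) → 1

== RESULT ==
c | g | b | a
7 | 2 | 3 | 2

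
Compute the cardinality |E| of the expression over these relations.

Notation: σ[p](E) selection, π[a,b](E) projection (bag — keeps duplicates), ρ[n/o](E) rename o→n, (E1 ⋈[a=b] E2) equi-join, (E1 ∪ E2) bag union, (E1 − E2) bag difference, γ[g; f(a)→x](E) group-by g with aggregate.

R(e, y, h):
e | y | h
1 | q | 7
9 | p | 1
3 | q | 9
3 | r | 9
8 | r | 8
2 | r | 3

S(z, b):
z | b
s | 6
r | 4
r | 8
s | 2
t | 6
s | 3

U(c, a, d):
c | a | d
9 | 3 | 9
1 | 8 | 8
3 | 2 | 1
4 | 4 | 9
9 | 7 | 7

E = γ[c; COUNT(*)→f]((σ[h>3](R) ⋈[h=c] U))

Row counts bottom-up:
  R → 6
  σ[h>3](R) → 4
  U → 5
  (σ[h>3](R) ⋈[h=c] U) → 4
  γ[c; COUNT(*)→f]((σ[h>3](R) ⋈[h=c] U)) → 1

|E| = 1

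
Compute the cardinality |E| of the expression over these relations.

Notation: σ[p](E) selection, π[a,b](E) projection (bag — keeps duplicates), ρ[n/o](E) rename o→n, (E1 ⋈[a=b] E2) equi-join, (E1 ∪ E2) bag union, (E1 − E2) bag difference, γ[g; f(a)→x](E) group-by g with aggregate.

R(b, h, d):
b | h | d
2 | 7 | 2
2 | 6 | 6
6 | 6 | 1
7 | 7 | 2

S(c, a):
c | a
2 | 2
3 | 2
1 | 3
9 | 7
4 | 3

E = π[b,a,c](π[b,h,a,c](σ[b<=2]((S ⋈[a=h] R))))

Row counts bottom-up:
  S → 5
  R → 4
  (S ⋈[a=h] R) → 2
  σ[b<=2]((S ⋈[a=h] R)) → 1
  π[b,h,a,c](σ[b<=2]((S ⋈[a=h] R))) → 1
  π[b,a,c](π[b,h,a,c](σ[b<=2]((S ⋈[a=h] R)))) → 1

|E| = 1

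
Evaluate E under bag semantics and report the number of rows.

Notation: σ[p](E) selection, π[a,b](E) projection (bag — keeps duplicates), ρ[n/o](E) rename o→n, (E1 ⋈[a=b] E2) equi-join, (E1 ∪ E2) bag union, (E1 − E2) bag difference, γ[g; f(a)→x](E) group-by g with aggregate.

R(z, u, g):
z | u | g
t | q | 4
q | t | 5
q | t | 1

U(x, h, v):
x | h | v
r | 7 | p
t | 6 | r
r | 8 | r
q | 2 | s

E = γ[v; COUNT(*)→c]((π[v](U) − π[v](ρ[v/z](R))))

Per-node cardinality:
  U → 4
  π[v](U) → 4
  R → 3
  ρ[v/z](R) → 3
  π[v](ρ[v/z](R)) → 3
  (π[v](U) − π[v](ρ[v/z](R))) → 4
  γ[v; COUNT(*)→c]((π[v](U) − π[v](ρ[v/z](R)))) → 3

|E| = 3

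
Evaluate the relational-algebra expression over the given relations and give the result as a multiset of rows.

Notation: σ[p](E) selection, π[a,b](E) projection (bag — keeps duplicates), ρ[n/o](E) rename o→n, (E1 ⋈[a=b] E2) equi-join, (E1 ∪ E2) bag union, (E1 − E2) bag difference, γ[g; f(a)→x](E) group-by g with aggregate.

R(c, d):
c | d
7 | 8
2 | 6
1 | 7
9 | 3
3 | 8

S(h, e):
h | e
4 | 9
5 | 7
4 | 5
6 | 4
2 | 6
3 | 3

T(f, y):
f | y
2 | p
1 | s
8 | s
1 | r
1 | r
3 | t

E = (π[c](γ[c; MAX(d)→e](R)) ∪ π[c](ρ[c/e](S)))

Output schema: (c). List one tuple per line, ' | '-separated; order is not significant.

Row counts bottom-up:
  R → 5
  γ[c; MAX(d)→e](R) → 5
  π[c](γ[c; MAX(d)→e](R)) → 5
  S → 6
  ρ[c/e](S) → 6
  π[c](ρ[c/e](S)) → 6
  (π[c](γ[c; MAX(d)→e](R)) ∪ π[c](ρ[c/e](S))) → 11

== RESULT ==
c
1
2
3
3
4
5
6
7
7
9
9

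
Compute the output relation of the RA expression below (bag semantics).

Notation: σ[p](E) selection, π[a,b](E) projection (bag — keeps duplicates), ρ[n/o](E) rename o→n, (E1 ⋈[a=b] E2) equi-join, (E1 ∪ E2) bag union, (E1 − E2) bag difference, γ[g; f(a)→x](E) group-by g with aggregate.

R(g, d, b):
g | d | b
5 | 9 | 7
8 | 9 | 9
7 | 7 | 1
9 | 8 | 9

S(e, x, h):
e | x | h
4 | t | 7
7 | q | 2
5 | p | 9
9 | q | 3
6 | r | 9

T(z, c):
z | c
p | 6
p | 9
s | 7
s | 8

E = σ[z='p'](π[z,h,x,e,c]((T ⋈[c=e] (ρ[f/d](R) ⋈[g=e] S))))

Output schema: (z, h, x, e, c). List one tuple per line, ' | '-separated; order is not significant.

Per-node cardinality:
  T → 4
  R → 4
  ρ[f/d](R) → 4
  S → 5
  (ρ[f/d](R) ⋈[g=e] S) → 3
  (T ⋈[c=e] (ρ[f/d](R) ⋈[g=e] S)) → 2
  π[z,h,x,e,c]((T ⋈[c=e] (ρ[f/d](R) ⋈[g=e] S))) → 2
  σ[z='p'](π[z,h,x,e,c]((T ⋈[c=e] (ρ[f/d](R) ⋈[g=e] S)))) → 1

== RESULT ==
z | h | x | e | c
p | 3 | q | 9 | 9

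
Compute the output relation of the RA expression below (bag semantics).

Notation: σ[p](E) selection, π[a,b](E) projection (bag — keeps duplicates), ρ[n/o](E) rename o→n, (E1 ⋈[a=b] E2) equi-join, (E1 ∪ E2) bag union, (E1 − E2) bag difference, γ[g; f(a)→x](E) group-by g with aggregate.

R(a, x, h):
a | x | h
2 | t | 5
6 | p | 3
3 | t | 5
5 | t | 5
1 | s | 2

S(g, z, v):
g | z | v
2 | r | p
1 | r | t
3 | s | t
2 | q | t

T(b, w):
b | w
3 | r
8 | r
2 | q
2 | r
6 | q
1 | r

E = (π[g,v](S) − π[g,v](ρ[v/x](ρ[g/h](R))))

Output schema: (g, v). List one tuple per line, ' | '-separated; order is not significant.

Per-node cardinality:
  S → 4
  π[g,v](S) → 4
  R → 5
  ρ[g/h](R) → 5
  ρ[v/x](ρ[g/h](R)) → 5
  π[g,v](ρ[v/x](ρ[g/h](R))) → 5
  (π[g,v](S) − π[g,v](ρ[v/x](ρ[g/h](R)))) → 4

== RESULT ==
g | v
1 | t
2 | p
2 | t
3 | t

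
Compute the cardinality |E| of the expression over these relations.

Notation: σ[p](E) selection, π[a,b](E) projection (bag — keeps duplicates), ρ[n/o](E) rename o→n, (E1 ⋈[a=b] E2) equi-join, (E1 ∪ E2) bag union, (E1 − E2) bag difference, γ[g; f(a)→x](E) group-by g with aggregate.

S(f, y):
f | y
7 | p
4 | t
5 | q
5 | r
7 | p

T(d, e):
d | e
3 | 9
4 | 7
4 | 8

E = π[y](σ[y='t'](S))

Per-node cardinality:
  S → 5
  σ[y='t'](S) → 1
  π[y](σ[y='t'](S)) → 1

|E| = 1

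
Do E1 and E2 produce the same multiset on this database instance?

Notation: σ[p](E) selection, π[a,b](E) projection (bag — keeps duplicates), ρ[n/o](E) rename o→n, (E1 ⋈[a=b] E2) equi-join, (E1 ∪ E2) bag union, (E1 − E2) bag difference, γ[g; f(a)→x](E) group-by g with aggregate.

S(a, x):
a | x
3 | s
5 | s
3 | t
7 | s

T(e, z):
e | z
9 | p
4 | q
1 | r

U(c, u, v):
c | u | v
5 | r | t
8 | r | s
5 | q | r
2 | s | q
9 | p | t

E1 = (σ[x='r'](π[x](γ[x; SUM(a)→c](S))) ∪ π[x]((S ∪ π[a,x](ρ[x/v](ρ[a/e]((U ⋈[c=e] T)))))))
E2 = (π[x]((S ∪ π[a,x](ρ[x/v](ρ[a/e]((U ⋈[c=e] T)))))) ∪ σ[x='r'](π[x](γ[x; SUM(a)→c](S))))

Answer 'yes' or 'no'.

E1 stepwise |·|:
  S → 4
  γ[x; SUM(a)→c](S) → 2
  π[x](γ[x; SUM(a)→c](S)) → 2
  σ[x='r'](π[x](γ[x; SUM(a)→c](S))) → 0
  S → 4
  U → 5
  T → 3
  (U ⋈[c=e] T) → 1
  ρ[a/e]((U ⋈[c=e] T)) → 1
  ρ[x/v](ρ[a/e]((U ⋈[c=e] T))) → 1
  π[a,x](ρ[x/v](ρ[a/e]((U ⋈[c=e] T)))) → 1
  (S ∪ π[a,x](ρ[x/v](ρ[a/e]((U ⋈[c=e] T))))) → 5
  π[x]((S ∪ π[a,x](ρ[x/v](ρ[a/e]((U ⋈[c=e] T)))))) → 5
  (σ[x='r'](π[x](γ[x; SUM(a)→c](S))) ∪ π[x]((S ∪ π[a,x](ρ[x/v](ρ[a/e]((U ⋈[c=e] T))))))) → 5
E2 stepwise |·|:
  S → 4
  U → 5
  T → 3
  (U ⋈[c=e] T) → 1
  ρ[a/e]((U ⋈[c=e] T)) → 1
  ρ[x/v](ρ[a/e]((U ⋈[c=e] T))) → 1
  π[a,x](ρ[x/v](ρ[a/e]((U ⋈[c=e] T)))) → 1
  (S ∪ π[a,x](ρ[x/v](ρ[a/e]((U ⋈[c=e] T))))) → 5
  π[x]((S ∪ π[a,x](ρ[x/v](ρ[a/e]((U ⋈[c=e] T)))))) → 5
  S → 4
  γ[x; SUM(a)→c](S) → 2
  π[x](γ[x; SUM(a)→c](S)) → 2
  σ[x='r'](π[x](γ[x; SUM(a)→c](S))) → 0
  (π[x]((S ∪ π[a,x](ρ[x/v](ρ[a/e]((U ⋈[c=e] T)))))) ∪ σ[x='r'](π[x](γ[x; SUM(a)→c](S)))) → 5

E1 and E2 produce the same multiset:
x
s
s
s
t
t

yes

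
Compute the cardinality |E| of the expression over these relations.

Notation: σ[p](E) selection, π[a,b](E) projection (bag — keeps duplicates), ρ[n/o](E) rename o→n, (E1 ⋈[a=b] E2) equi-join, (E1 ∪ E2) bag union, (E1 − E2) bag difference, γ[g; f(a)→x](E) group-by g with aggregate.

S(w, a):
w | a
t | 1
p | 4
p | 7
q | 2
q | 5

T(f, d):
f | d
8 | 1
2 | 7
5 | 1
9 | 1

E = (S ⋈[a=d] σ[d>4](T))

Per-node cardinality:
  S → 5
  T → 4
  σ[d>4](T) → 1
  (S ⋈[a=d] σ[d>4](T)) → 1

|E| = 1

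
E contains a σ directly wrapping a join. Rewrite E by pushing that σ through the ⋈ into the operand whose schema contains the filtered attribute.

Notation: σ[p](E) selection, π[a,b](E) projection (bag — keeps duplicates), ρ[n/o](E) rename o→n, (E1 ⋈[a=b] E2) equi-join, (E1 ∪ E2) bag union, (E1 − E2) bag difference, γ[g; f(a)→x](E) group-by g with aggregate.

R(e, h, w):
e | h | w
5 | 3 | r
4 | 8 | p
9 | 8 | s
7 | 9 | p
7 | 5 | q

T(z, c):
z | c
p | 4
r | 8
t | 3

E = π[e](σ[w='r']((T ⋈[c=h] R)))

σ filters on w, owned by the right side.
E' = π[e]((T ⋈[c=h] σ[w='r'](R)))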